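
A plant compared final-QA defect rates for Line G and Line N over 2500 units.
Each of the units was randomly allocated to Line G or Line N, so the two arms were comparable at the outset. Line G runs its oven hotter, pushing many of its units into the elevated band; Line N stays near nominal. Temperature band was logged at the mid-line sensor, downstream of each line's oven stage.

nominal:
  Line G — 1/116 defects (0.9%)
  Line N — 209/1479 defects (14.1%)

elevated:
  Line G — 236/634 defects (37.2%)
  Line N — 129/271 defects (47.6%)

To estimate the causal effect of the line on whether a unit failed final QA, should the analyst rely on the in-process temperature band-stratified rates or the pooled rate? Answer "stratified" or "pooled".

pooled

The stratified and pooled comparisons disagree (Line G wins within each in-process temperature band; Line N wins overall), so the answer turns on the causal role of in-process temperature band.
Stratifying would compare lines among units the lines themselves sorted into in-process temperature band groups — a form of selection on an intermediate. The unconditioned pooled rates give the total causal effect.
Pooled: Line G 31.6% vs Line N 19.3%; Line N is lower overall.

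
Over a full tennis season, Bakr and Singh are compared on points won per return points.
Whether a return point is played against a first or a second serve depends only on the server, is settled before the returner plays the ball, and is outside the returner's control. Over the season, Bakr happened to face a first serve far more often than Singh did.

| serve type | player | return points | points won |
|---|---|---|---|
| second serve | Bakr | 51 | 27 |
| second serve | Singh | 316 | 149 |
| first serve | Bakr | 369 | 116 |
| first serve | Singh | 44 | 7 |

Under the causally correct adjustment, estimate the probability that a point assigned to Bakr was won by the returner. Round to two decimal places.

0.42

Here serve type is a common cause — it drives both which player a case falls under and the outcome. The crude comparison mixes populations; the stratum-specific rates are the causally relevant ones.
Standardising Bakr to the population serve type mix: 0.471·27/51 + 0.529·116/369 = 0.416.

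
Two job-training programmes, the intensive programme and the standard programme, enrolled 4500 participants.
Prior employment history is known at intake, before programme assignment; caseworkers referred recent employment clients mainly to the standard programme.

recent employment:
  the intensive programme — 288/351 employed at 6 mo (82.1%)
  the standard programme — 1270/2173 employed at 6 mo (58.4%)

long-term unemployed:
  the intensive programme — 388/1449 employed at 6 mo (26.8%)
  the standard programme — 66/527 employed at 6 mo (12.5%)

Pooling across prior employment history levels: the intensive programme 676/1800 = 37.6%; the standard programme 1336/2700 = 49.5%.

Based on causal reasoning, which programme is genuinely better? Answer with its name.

Since prior employment history is a pre-existing factor (not a product of the programme) and it affects the outcome on its own, it is a confounder. The stratified rates, not the pooled rate, identify the causal effect.
Within each level — recent employment: 82.1% vs 58.4%; long-term unemployed: 26.8% vs 12.5% — the intensive programme is higher every time.

the intensive programme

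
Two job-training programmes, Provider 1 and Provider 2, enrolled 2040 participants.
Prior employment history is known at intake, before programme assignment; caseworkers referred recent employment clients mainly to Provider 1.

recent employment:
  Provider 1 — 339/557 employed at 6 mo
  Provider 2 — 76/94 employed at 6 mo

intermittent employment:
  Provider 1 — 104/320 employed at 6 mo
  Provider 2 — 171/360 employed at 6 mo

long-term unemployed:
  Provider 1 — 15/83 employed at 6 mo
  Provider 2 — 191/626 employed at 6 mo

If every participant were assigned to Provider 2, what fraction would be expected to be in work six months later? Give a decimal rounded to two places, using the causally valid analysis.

0.52

Prior employment history is set before the programme has any effect — it is not caused by the programme — and it independently drives the outcome. That makes it a confounder, so the causal comparison is within prior employment history levels.
Standardising Provider 2 to the population prior employment history mix: 0.319·76/94 + 0.333·171/360 + 0.348·191/626 = 0.522.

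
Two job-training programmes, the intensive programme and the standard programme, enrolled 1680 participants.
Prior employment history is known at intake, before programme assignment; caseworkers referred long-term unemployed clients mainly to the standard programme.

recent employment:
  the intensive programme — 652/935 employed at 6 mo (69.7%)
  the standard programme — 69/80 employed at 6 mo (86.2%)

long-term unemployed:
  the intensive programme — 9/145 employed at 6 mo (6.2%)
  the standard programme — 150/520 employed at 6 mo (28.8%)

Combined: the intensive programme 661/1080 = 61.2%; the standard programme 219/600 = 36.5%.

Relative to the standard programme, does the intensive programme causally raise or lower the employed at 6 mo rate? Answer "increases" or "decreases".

Prior employment history satisfies the back-door criterion: it is not a descendant of the programme, and it blocks the spurious path from programme to outcome. Adjusting for it (i.e., using the within-prior employment history rates) gives the causal effect.
Within each level — recent employment: 69.7% vs 86.2%; long-term unemployed: 6.2% vs 28.8% — the standard programme is higher every time.

decreases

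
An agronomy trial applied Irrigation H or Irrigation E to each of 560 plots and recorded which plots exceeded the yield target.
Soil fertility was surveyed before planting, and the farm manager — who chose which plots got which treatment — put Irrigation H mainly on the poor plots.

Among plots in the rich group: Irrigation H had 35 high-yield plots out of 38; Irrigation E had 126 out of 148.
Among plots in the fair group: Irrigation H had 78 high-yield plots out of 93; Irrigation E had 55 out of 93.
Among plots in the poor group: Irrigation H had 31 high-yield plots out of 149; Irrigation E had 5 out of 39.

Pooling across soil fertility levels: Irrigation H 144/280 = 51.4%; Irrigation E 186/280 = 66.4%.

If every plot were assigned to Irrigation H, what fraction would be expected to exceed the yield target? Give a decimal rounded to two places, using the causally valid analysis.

The soil fertility-specific comparison favours Irrigation H throughout, but the pooled figures favour Irrigation E. The question is whether to condition on soil fertility.
Since soil fertility is a pre-existing factor (not a product of the irrigation) and it affects the outcome on its own, it is a confounder. The stratified rates, not the pooled rate, identify the causal effect.
Standardising Irrigation H to the population soil fertility mix: 0.332·35/38 + 0.332·78/93 + 0.336·31/149 = 0.654.

0.65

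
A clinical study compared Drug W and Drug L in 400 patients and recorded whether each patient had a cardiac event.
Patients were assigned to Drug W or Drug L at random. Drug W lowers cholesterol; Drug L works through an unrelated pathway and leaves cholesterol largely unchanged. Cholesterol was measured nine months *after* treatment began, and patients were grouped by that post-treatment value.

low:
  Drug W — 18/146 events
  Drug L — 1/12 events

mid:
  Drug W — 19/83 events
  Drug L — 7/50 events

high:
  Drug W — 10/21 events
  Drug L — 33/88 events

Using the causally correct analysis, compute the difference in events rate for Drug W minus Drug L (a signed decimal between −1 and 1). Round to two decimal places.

-0.09

Drug L is lower inside every cholesterol stratum but Drug W is lower in aggregate. Whether to stratify depends on how cholesterol relates to the drug.
Cholesterol is downstream of the drug. One should not condition on a consequence of treatment, so the overall rates are the right comparison.
The causal difference is the pooled difference: 0.188 − 0.273 = -0.085.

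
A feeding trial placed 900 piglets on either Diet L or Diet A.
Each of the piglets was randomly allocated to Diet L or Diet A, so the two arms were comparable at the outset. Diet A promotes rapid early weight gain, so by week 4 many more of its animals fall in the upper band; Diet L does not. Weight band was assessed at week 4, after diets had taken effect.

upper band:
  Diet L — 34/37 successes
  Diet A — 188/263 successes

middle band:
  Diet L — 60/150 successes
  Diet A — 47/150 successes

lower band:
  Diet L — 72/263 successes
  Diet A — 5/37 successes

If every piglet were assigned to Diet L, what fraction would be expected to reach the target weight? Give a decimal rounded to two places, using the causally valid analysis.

0.37

Because the diet influences week-4 weight band, week-4 weight band is a post-treatment mediator, not a confounder. Stratifying on it would bias the estimate; the causal effect is the crude pooled difference.
So P(outcome | do(Diet L)) is just the pooled rate for Diet L: 166/450 = 0.369.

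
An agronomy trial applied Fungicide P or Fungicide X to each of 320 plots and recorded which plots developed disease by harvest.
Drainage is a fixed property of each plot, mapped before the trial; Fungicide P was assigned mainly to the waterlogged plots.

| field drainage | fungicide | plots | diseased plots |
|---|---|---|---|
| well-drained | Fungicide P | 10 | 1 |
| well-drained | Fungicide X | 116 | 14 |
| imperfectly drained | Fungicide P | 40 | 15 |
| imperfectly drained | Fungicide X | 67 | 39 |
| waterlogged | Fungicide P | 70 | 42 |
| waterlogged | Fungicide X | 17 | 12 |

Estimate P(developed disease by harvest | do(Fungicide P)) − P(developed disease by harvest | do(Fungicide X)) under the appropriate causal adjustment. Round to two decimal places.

Fungicide P is lower inside every field drainage stratum but Fungicide X is lower in aggregate. Whether to stratify depends on how field drainage relates to the fungicide.
Field drainage differs across fungicides for reasons unrelated to any effect of the fungicide itself, and it separately predicts the outcome — a classic confounder. We must compare within field drainage levels.
Adjusting over the population distribution of field drainage: 0.394·(0.100−0.121) + 0.334·(0.375−0.582) + 0.272·(0.600−0.706) = -0.106.

-0.11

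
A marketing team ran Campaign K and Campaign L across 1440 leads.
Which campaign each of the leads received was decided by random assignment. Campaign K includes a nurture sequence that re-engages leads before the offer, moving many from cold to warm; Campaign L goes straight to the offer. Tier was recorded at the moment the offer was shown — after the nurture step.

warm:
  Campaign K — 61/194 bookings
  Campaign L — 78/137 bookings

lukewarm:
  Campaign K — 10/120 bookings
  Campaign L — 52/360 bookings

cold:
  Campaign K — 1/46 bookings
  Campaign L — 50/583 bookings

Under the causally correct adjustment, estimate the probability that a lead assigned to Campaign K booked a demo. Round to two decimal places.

0.20

The engagement tier-specific comparison favours Campaign L throughout, but the pooled figures favour Campaign K. The question is whether to condition on engagement tier.
Because the campaign influences engagement tier, engagement tier is a post-treatment mediator, not a confounder. Stratifying on it would bias the estimate; the causal effect is the crude pooled difference.
So P(outcome | do(Campaign K)) is just the pooled rate for Campaign K: 72/360 = 0.200.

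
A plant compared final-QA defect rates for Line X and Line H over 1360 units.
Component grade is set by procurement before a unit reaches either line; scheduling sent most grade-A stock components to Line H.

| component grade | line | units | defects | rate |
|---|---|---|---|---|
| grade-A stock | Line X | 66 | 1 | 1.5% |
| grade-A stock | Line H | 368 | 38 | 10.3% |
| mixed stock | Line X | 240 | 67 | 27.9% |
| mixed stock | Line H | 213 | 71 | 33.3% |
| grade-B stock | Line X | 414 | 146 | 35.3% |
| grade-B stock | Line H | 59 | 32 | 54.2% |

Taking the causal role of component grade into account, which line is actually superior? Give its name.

Component grade is set before the line has any effect — it is not caused by the line — and it independently drives the outcome. That makes it a confounder, so the causal comparison is within component grade levels.
Within each level — grade-A stock: 1.5% vs 10.3%; mixed stock: 27.9% vs 33.3%; grade-B stock: 35.3% vs 54.2% — Line X is lower every time.

Line X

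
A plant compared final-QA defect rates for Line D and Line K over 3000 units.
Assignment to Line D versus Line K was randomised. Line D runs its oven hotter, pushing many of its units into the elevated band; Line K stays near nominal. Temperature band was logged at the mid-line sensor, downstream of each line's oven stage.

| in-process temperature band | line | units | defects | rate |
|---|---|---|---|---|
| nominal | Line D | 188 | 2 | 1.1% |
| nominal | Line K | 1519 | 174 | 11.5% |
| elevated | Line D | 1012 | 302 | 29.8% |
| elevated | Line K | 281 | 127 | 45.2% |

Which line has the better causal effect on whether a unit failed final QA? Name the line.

In-process temperature band is downstream of the line. One should not condition on a consequence of treatment, so the overall rates are the right comparison.
Pooled: Line D 25.3% vs Line K 16.7%; Line K is lower overall.

Line K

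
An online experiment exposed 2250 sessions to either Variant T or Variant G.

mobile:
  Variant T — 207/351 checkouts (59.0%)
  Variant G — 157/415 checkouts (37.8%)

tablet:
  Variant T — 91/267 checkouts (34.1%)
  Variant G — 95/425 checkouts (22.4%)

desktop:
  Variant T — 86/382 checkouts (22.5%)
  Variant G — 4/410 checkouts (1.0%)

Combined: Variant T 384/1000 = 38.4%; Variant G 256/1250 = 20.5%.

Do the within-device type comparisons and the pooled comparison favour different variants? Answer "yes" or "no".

Within each device type level (mobile 59.0% vs 37.8%; tablet 34.1% vs 22.4%; desktop 22.5% vs 1.0%), Variant T has the higher rate every time. Pooled: 38.4% vs 20.5% — Variant T has the higher rate overall. They agree.

no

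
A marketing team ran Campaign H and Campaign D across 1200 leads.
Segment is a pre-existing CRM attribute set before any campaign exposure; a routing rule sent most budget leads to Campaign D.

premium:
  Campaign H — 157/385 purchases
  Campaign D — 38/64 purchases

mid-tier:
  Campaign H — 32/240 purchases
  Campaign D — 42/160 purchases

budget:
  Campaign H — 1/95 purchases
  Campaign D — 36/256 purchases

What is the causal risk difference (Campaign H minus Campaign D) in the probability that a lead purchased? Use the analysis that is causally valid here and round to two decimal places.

Here customer segment is a common cause — it drives both which campaign a case falls under and the outcome. The crude comparison mixes populations; the stratum-specific rates are the causally relevant ones.
Adjusting over the population distribution of customer segment: 0.374·(0.408−0.594) + 0.333·(0.133−0.263) + 0.292·(0.011−0.141) = -0.151.

-0.15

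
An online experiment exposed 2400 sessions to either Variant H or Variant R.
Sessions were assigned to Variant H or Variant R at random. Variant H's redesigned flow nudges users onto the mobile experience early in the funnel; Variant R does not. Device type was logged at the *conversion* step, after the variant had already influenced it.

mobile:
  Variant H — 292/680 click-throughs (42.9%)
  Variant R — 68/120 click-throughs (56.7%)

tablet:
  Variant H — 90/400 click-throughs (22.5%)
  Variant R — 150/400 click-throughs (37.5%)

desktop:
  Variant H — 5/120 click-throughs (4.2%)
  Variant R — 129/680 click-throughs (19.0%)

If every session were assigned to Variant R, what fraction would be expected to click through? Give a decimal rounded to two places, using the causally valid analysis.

Stratifying would compare variants among sessions the variants themselves sorted into device type groups — a form of selection on an intermediate. The unconditioned pooled rates give the total causal effect.
So P(outcome | do(Variant R)) is just the pooled rate for Variant R: 347/1200 = 0.289.

0.29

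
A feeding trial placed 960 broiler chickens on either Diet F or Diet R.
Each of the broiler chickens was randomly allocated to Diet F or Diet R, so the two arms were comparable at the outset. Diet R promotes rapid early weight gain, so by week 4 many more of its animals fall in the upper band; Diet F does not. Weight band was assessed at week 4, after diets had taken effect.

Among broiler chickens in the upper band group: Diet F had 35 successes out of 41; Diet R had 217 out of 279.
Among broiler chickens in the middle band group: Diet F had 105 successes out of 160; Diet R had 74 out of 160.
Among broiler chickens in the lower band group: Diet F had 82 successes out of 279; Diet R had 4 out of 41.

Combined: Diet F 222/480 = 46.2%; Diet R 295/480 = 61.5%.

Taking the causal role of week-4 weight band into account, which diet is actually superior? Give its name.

Diet R

Week-4 weight band is downstream of the diet. One should not condition on a consequence of treatment, so the overall rates are the right comparison.
Pooled: Diet F 46.2% vs Diet R 61.5%; Diet R is higher overall.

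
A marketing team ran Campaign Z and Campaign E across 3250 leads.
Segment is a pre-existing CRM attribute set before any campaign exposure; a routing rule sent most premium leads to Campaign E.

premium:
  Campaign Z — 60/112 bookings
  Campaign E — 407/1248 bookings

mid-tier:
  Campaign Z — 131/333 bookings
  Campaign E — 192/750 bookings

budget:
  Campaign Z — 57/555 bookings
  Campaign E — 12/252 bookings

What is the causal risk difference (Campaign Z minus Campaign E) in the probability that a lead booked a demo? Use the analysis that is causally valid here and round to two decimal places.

The stratified and pooled comparisons disagree (Campaign Z wins within each customer segment; Campaign E wins overall), so the answer turns on the causal role of customer segment.
Since customer segment is a pre-existing factor (not a product of the campaign) and it affects the outcome on its own, it is a confounder. The stratified rates, not the pooled rate, identify the causal effect.
Adjusting over the population distribution of customer segment: 0.418·(0.536−0.326) + 0.333·(0.393−0.256) + 0.248·(0.103−0.048) = +0.147.

+0.15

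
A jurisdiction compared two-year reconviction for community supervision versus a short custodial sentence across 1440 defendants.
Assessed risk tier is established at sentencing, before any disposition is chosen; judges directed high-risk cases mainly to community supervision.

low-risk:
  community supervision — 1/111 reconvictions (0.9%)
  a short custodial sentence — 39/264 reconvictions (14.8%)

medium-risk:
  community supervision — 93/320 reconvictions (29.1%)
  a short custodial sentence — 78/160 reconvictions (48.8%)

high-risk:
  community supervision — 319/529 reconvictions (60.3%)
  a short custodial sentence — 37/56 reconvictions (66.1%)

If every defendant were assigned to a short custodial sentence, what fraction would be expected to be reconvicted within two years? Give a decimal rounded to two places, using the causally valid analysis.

Assessed risk tier satisfies the back-door criterion: it is not a descendant of the disposition, and it blocks the spurious path from disposition to outcome. Adjusting for it (i.e., using the within-assessed risk tier rates) gives the causal effect.
Standardising a short custodial sentence to the population assessed risk tier mix: 0.260·39/264 + 0.333·78/160 + 0.406·37/56 = 0.469.

0.47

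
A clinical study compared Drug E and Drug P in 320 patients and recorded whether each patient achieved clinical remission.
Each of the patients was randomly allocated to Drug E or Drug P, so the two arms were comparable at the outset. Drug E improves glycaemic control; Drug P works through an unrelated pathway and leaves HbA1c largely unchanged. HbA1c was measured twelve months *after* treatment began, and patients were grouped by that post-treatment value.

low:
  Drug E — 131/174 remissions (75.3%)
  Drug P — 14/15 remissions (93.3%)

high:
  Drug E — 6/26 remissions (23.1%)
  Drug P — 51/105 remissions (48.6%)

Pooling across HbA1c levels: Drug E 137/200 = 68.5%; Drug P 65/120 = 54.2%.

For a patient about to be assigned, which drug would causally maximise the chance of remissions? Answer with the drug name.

Drug E

Stratifying would compare drugs among patients the drugs themselves sorted into HbA1c groups — a form of selection on an intermediate. The unconditioned pooled rates give the total causal effect.
Pooled: Drug E 68.5% vs Drug P 54.2%; Drug E is higher overall.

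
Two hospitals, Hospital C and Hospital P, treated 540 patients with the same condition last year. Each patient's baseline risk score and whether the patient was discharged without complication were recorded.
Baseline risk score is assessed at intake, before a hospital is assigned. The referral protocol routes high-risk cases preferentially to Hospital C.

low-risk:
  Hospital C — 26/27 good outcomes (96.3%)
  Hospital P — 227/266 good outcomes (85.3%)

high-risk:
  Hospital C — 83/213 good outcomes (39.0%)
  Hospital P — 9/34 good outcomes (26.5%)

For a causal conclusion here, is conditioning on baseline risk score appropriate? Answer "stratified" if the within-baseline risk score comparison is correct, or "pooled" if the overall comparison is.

Hospital C is higher inside every baseline risk score stratum but Hospital P is higher in aggregate. Whether to stratify depends on how baseline risk score relates to the hospital.
Here baseline risk score is a common cause — it drives both which hospital a case falls under and the outcome. The crude comparison mixes populations; the stratum-specific rates are the causally relevant ones.
Within each level — low-risk: 96.3% vs 85.3%; high-risk: 39.0% vs 26.5% — Hospital C is higher every time.

stratified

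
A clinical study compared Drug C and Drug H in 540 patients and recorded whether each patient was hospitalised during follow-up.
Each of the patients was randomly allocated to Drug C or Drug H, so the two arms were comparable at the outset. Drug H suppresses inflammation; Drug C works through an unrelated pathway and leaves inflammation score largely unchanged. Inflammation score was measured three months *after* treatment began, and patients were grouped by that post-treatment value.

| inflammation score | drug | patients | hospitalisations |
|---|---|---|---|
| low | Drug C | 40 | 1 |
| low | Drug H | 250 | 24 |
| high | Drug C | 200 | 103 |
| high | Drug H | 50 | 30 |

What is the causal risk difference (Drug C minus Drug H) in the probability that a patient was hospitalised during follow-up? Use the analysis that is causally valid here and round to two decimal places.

+0.25

Within every inflammation score level Drug C has the lower rate, yet pooled Drug H does — Simpson's reversal.
Inflammation score lies on the pathway drug → inflammation score → outcome, so adjusting for it blocks the indirect effect. For the total causal effect of drug, use the unadjusted pooled rates.
The causal difference is the pooled difference: 0.433 − 0.180 = +0.253.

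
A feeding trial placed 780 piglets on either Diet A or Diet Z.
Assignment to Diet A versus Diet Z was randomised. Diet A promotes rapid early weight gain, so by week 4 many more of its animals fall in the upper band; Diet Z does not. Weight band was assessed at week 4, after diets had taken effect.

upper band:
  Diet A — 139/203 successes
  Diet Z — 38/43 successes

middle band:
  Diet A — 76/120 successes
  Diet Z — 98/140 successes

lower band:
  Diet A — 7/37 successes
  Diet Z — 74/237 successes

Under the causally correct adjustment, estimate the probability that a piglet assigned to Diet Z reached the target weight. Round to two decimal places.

The distribution of week-4 weight band is itself part of what the diet does — it is an intermediate outcome. Holding it fixed would remove that part of the effect; the total effect is the pooled difference.
So P(outcome | do(Diet Z)) is just the pooled rate for Diet Z: 210/420 = 0.500.

0.50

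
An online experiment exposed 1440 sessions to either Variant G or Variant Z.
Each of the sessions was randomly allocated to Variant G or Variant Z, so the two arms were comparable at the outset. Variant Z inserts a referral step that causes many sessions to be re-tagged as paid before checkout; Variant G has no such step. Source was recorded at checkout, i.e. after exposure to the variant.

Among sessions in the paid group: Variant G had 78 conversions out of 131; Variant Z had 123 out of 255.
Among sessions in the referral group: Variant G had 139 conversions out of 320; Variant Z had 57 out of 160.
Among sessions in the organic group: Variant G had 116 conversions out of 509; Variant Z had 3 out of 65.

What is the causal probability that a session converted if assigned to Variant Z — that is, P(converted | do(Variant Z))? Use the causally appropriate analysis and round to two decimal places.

Because the variant influences traffic source, traffic source is a post-treatment mediator, not a confounder. Stratifying on it would bias the estimate; the causal effect is the crude pooled difference.
So P(outcome | do(Variant Z)) is just the pooled rate for Variant Z: 183/480 = 0.381.

0.38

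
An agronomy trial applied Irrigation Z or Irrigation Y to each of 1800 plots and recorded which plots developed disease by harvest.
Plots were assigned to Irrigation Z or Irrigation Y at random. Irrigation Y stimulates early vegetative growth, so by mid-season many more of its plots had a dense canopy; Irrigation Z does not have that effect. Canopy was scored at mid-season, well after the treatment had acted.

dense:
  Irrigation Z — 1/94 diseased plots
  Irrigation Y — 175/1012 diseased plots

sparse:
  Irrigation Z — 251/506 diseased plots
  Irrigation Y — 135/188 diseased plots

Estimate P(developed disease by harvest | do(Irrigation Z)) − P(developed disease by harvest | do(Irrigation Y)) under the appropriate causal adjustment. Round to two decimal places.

+0.16

The stratified and pooled comparisons disagree (Irrigation Z wins within each mid-season canopy; Irrigation Y wins overall), so the answer turns on the causal role of mid-season canopy.
Because the irrigation influences mid-season canopy, mid-season canopy is a post-treatment mediator, not a confounder. Stratifying on it would bias the estimate; the causal effect is the crude pooled difference.
The causal difference is the pooled difference: 0.420 − 0.258 = +0.162.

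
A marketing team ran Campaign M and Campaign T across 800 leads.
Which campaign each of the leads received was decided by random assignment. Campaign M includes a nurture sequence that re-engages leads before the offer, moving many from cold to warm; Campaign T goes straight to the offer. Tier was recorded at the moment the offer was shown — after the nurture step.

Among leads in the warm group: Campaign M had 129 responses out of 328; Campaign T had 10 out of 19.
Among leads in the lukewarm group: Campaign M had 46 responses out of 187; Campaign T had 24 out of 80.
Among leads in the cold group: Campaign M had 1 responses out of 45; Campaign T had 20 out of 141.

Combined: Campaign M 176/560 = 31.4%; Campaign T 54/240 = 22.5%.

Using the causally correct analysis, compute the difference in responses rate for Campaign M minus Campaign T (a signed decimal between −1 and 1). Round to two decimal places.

Within every engagement tier level Campaign T has the higher rate, yet pooled Campaign M does — Simpson's reversal.
Engagement tier is recorded after the campaign and is itself shifted by it — it sits on the causal path from campaign to outcome. Conditioning on a mediator would strip out part of the effect we want; the pooled comparison gives the total causal effect.
The causal difference is the pooled difference: 0.314 − 0.225 = +0.089.

+0.09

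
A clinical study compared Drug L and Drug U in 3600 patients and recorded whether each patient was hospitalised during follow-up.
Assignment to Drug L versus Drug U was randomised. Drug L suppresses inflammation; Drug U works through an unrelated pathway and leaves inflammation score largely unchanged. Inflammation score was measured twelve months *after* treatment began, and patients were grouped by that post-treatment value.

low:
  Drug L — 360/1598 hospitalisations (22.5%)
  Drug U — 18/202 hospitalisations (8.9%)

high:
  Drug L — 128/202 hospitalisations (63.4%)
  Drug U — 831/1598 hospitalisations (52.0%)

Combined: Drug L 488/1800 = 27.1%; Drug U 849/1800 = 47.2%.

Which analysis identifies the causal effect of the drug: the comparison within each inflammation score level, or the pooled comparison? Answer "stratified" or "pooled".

Inflammation score is recorded after the drug and is itself shifted by it — it sits on the causal path from drug to outcome. Conditioning on a mediator would strip out part of the effect we want; the pooled comparison gives the total causal effect.
Pooled: Drug L 27.1% vs Drug U 47.2%; Drug L is lower overall.

pooled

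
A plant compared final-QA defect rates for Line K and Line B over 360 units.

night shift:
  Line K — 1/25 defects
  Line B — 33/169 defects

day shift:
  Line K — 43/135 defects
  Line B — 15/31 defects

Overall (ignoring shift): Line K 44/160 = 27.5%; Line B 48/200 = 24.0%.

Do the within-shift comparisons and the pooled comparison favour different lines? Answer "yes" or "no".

yes

Within each shift level (night shift 4.0% vs 19.5%; day shift 31.9% vs 48.4%), Line K has the lower rate every time. Pooled: 27.5% vs 24.0% — Line B has the lower rate overall. The two comparisons disagree.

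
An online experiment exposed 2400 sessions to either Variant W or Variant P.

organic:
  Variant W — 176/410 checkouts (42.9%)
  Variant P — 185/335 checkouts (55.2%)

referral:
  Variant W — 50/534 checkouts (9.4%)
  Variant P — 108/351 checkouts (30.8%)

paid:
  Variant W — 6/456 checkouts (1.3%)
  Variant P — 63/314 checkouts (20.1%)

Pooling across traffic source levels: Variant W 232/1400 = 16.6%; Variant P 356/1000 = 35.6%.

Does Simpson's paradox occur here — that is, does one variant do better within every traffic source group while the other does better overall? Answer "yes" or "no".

Within each traffic source level (organic 42.9% vs 55.2%; referral 9.4% vs 30.8%; paid 1.3% vs 20.1%), Variant P has the higher rate every time. Pooled: 16.6% vs 35.6% — Variant P has the higher rate overall. They agree.

no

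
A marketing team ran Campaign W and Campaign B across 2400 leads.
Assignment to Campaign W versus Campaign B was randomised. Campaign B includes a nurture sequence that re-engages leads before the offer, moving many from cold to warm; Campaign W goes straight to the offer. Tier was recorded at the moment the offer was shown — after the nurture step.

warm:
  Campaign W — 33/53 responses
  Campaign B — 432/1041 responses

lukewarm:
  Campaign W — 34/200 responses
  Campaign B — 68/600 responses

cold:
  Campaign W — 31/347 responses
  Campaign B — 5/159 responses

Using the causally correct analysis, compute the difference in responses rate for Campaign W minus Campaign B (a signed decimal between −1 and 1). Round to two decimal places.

-0.12

Engagement tier is downstream of the campaign. One should not condition on a consequence of treatment, so the overall rates are the right comparison.
The causal difference is the pooled difference: 0.163 − 0.281 = -0.117.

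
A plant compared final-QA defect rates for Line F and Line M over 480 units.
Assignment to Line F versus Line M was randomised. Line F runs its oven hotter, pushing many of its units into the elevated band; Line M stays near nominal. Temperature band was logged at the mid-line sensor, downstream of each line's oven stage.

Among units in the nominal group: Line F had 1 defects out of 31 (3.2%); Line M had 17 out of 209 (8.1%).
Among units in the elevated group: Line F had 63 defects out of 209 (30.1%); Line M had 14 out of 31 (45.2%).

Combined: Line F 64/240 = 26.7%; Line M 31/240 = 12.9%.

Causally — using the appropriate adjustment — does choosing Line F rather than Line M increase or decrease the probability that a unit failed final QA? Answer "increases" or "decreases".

increases

Within every in-process temperature band level Line F has the lower rate, yet pooled Line M does — Simpson's reversal.
In-process temperature band here is a post-treatment variable shaped by the line; conditioning on it would introduce bias rather than remove it. The overall comparison is the causal one.
Pooled: Line F 26.7% vs Line M 12.9%; Line M is lower overall.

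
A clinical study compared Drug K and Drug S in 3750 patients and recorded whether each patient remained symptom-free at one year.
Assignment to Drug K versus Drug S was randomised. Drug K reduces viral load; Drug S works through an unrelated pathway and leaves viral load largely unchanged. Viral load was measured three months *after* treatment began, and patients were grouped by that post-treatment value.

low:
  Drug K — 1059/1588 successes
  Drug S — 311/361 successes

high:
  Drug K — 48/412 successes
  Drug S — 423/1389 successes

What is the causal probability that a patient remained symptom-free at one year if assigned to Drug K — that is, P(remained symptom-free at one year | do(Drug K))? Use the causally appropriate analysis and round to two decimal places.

Within every viral load level Drug S has the higher rate, yet pooled Drug K does — Simpson's reversal.
Viral load is downstream of the drug. One should not condition on a consequence of treatment, so the overall rates are the right comparison.
So P(outcome | do(Drug K)) is just the pooled rate for Drug K: 1107/2000 = 0.553.

0.55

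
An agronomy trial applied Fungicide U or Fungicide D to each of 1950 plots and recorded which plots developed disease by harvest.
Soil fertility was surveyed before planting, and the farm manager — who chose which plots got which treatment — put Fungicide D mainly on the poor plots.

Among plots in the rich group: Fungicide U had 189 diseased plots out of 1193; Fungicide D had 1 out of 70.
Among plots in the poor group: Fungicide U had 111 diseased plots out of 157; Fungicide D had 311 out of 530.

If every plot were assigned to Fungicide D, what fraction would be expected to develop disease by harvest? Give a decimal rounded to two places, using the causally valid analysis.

0.22

Fungicide D is lower inside every soil fertility stratum but Fungicide U is lower in aggregate. Whether to stratify depends on how soil fertility relates to the fungicide.
Soil fertility is set before the fungicide has any effect — it is not caused by the fungicide — and it independently drives the outcome. That makes it a confounder, so the causal comparison is within soil fertility levels.
Standardising Fungicide D to the population soil fertility mix: 0.648·1/70 + 0.352·311/530 = 0.216.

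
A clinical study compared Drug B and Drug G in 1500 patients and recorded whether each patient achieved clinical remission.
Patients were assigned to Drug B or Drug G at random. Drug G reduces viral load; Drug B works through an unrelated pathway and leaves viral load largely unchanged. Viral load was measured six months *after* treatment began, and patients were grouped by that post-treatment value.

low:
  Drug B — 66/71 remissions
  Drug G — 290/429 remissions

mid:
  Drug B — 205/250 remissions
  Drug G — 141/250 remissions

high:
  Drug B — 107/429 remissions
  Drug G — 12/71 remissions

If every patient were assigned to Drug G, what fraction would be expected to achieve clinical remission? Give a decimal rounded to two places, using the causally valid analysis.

0.59

The viral load-specific comparison favours Drug B throughout, but the pooled figures favour Drug G. The question is whether to condition on viral load.
Viral load is downstream of the drug. One should not condition on a consequence of treatment, so the overall rates are the right comparison.
So P(outcome | do(Drug G)) is just the pooled rate for Drug G: 443/750 = 0.591.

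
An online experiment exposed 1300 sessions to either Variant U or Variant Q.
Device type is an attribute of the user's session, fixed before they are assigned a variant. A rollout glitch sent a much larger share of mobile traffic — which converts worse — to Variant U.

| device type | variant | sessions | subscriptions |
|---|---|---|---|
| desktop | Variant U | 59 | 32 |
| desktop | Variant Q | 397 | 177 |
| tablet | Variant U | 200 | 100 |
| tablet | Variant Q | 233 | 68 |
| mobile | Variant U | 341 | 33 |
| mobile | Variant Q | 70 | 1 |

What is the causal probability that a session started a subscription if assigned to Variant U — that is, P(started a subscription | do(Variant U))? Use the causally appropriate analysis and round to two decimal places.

0.39

Here device type is a common cause — it drives both which variant a case falls under and the outcome. The crude comparison mixes populations; the stratum-specific rates are the causally relevant ones.
Standardising Variant U to the population device type mix: 0.351·32/59 + 0.333·100/200 + 0.316·33/341 = 0.387.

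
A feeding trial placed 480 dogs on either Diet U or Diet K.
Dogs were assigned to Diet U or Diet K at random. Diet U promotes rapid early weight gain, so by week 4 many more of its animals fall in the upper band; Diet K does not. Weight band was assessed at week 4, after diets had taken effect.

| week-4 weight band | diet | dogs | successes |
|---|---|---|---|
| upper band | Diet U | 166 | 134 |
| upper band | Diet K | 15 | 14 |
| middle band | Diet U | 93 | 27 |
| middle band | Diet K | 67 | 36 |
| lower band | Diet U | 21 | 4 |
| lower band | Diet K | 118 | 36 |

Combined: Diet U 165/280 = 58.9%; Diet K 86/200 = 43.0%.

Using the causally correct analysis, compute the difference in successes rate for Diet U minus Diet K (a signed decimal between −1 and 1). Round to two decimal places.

The stratified and pooled comparisons disagree (Diet K wins within each week-4 weight band; Diet U wins overall), so the answer turns on the causal role of week-4 weight band.
Week-4 weight band here is a post-treatment variable shaped by the diet; conditioning on it would introduce bias rather than remove it. The overall comparison is the causal one.
The causal difference is the pooled difference: 0.589 − 0.430 = +0.159.

+0.16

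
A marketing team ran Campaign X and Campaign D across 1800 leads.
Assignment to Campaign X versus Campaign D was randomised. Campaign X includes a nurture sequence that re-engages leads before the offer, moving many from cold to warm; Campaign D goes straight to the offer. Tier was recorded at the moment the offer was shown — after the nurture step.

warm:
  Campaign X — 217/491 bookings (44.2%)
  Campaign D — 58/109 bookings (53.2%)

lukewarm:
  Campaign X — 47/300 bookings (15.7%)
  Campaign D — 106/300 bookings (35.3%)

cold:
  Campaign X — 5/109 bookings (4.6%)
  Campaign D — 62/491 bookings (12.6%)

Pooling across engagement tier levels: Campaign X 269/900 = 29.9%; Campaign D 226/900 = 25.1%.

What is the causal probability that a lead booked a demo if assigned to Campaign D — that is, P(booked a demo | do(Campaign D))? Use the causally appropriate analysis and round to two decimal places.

0.25

The stratified and pooled comparisons disagree (Campaign D wins within each engagement tier; Campaign X wins overall), so the answer turns on the causal role of engagement tier.
Because the campaign influences engagement tier, engagement tier is a post-treatment mediator, not a confounder. Stratifying on it would bias the estimate; the causal effect is the crude pooled difference.
So P(outcome | do(Campaign D)) is just the pooled rate for Campaign D: 226/900 = 0.251.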